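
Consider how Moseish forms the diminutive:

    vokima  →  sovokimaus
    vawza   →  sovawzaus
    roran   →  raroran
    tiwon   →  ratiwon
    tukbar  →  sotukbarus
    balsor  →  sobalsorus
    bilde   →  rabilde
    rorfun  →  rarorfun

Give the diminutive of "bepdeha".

sobepdehaus

"bepdeha" ends in -a. The stems ending in -a (vokima → sovokimaus, vawza → sovawzaus) add so- … -us around the stem.
The other pattern: stems ending in -e or -n add the prefix ra-.
So bepdeha → sobepdehaus.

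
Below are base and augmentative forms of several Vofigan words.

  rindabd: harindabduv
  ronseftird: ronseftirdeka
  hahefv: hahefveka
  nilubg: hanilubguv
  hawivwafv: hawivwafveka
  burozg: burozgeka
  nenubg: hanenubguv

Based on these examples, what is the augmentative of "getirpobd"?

hagetirpobduv

rindabd and ronseftird both end in -d yet inflect differently (harindabduv, ronseftirdeka), so the final letter is not what conditions the rule; the second-to-last letter is.
"getirpobd" has second-to-last letter 'b'. The stems whose second-to-last letter is 'b' (nilubg → hanilubguv, nenubg → hanenubguv, rindabd → harindabduv) add ha- … -uv around the stem.
So getirpobd → hagetirpobduv.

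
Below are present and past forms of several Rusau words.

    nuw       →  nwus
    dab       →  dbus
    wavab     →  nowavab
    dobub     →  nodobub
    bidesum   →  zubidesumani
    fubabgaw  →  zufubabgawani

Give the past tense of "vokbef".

"vokbef" has 2 vowels. The stems with 2 vowels (wavab → nowavab, dobub → nodobub) add the prefix no-.
The other patterns: stems with 1 vowel delete the last vowel and add -us; stems with 3 vowels add zu- … -ani around the stem.
So vokbef → novokbef.

novokbef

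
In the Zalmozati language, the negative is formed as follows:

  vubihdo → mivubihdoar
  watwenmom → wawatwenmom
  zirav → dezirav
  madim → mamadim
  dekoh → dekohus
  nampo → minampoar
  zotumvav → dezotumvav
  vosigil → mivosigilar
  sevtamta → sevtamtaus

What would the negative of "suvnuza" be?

suvnuzaus

watwenmom and dekoh both have last vowel 'o' yet inflect differently (wawatwenmom, dekohus), so the last vowel is not what conditions the rule; the final letter is.
"suvnuza" ends in -a. The one such stem in the data (sevtamta → sevtamtaus) adds -us, so the same rule applies.
The other patterns: stems ending in -v add the prefix de-; stems ending in -m repeat the first consonant+vowel as a prefix; stems ending in -l or -o add mi- … -ar around the stem.
So suvnuza → suvnuzaus.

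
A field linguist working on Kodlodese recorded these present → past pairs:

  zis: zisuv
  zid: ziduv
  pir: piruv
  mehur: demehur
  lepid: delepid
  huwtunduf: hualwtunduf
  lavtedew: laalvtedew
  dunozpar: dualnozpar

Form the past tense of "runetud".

rualnetud

pir and mehur both end in -r yet inflect differently (piruv, demehur), so the final letter is not what conditions the rule; the number of vowels is.
"runetud" has 3 vowels. The stems with 3 vowels (huwtunduf → hualwtunduf, lavtedew → laalvtedew, dunozpar → dualnozpar) insert -al- after the first vowel.
The other patterns: stems with 1 vowel add -uv; stems with 2 vowels add the prefix de-.
So runetud → rualnetud.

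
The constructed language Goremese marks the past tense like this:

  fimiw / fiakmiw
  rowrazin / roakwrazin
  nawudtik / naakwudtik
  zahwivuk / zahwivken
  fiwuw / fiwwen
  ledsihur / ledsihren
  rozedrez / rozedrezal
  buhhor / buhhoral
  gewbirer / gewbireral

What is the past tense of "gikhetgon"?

"gikhetgon" has last vowel 'o'. The one such stem in the data (buhhor → buhhoral) adds -al, so the same rule applies.
So gikhetgon → gikhetgonal.

gikhetgonal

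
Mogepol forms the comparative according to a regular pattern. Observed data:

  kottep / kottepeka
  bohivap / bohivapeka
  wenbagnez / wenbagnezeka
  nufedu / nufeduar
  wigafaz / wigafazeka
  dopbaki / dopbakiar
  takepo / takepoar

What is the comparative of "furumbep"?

wenbagnez and nufedu both have 3 vowels yet inflect differently (wenbagnezeka, nufeduar), so the number of vowels is not what conditions the rule; whether the stem ends in a vowel or a consonant is.
"furumbep" ends in a consonant. The stems ending in a consonant (wenbagnez → wenbagnezeka, wigafaz → wigafazeka, kottep → kottepeka) add -eka.
The other pattern: stems ending in a vowel add -ar.
So furumbep → furumbepeka.

furumbepeka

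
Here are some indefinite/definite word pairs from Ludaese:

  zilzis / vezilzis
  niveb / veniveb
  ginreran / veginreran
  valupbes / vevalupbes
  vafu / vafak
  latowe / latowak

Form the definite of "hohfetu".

latowe and valupbes both have last vowel 'e' yet inflect differently (latowak, vevalupbes), so the last vowel is not what conditions the rule; whether the stem ends in a vowel or a consonant is.
"hohfetu" ends in a vowel. The stems ending in a vowel (vafu → vafak, latowe → latowak) drop the final letter and add -ak.
The other pattern: stems ending in a consonant add the prefix ve-.
So hohfetu → hohfetak.

hohfetak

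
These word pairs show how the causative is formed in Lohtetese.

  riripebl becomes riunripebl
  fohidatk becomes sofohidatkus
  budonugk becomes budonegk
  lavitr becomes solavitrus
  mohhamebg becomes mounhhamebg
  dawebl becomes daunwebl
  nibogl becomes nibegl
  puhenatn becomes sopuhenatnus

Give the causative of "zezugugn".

fohidatk and budonugk both end in -k yet inflect differently (sofohidatkus, budonegk), so the final letter is not what conditions the rule; the second-to-last letter is.
"zezugugn" has second-to-last letter 'g'. The stems whose second-to-last letter is 'g' (budonugk → budonegk, nibogl → nibegl) change the last vowel to 'e'.
So zezugugn → zezugegn.

zezugegn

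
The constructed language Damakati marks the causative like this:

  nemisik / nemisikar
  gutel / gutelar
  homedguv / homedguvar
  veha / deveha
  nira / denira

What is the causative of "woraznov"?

woraznovar

nemisik and nira both begin with n- yet inflect differently (nemisikar, denira), so the first letter is not what conditions the rule; whether the stem ends in a vowel or a consonant is.
"woraznov" ends in a consonant. The stems ending in a consonant (nemisik → nemisikar, gutel → gutelar, homedguv → homedguvar) add -ar.
So woraznov → woraznovar.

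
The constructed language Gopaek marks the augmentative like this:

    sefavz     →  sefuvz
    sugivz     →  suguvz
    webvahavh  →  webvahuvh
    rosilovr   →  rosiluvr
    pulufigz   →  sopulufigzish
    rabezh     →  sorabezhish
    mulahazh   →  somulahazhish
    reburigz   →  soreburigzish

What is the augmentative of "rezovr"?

rezuvr

sefavz and pulufigz both end in -z yet inflect differently (sefuvz, sopulufigzish), so the final letter is not what conditions the rule; the second-to-last letter is.
"rezovr" has second-to-last letter 'v'. The stems whose second-to-last letter is 'v' (sefavz → sefuvz, sugivz → suguvz, webvahavh → webvahuvh) change the last vowel to 'u'.
The other pattern: stems whose second-to-last letter is 'g' or 'z' add so- … -ish around the stem.
So rezovr → rezuvr.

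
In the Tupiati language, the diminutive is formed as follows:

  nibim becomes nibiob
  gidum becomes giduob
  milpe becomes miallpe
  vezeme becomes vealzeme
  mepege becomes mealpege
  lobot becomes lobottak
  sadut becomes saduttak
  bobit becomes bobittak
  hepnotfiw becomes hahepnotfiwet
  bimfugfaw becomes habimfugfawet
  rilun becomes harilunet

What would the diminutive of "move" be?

"move" ends in -e. The stems ending in -e (milpe → miallpe, vezeme → vealzeme, mepege → mealpege) insert -al- after the first vowel.
The other patterns: stems ending in -m drop the final letter and add -ob; stems ending in -t double the final consonant and add -ak; stems ending in -n or -w add ha- … -et around the stem.
So move → moalve.

moalve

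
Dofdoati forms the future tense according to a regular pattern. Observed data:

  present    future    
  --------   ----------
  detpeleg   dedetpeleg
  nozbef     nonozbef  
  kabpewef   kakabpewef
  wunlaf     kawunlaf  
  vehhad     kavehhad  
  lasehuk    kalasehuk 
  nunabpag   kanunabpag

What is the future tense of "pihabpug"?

kapihabpug

nozbef and wunlaf both end in -f yet inflect differently (nonozbef, kawunlaf), so the final letter is not what conditions the rule; the last vowel is.
"pihabpug" has last vowel 'u'. The one such stem in the data (lasehuk → kalasehuk) adds the prefix ka-, so the same rule applies.
The other pattern: stems whose last vowel is 'e' repeat the first consonant+vowel as a prefix.
So pihabpug → kapihabpug.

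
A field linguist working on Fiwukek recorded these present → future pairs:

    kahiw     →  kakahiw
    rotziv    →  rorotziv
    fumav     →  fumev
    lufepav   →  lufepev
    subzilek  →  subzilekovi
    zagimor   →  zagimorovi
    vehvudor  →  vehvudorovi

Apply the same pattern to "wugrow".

wugrowovi

rotziv and fumav both end in -v yet inflect differently (rorotziv, fumev), so the final letter is not what conditions the rule; the last vowel is.
"wugrow" has last vowel 'o'. The stems whose last vowel is 'o' (zagimor → zagimorovi, vehvudor → vehvudorovi) add -ovi.
So wugrow → wugrowovi.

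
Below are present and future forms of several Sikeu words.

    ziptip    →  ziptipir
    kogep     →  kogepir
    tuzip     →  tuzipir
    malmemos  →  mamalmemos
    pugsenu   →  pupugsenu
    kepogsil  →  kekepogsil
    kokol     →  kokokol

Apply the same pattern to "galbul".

gagalbul

ziptip and kepogsil both have last vowel 'i' yet inflect differently (ziptipir, kekepogsil), so the last vowel is not what conditions the rule; the final letter is.
"galbul" ends in -l. The stems ending in -l (kepogsil → kekepogsil, kokol → kokokol) repeat the first consonant+vowel as a prefix.
So galbul → gagalbul.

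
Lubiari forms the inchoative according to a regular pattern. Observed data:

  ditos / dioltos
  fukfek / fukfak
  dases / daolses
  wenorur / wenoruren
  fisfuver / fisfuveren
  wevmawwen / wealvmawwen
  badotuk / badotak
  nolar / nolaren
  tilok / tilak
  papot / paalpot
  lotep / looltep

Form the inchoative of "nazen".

naalzen

dases and fukfek both have last vowel 'e' yet inflect differently (daolses, fukfak), so the last vowel is not what conditions the rule; the final letter is.
"nazen" ends in -n. The one such stem in the data (wevmawwen → wealvmawwen) inserts -al- after the first vowel (as does papot), so the same rule applies.
So nazen → naalzen.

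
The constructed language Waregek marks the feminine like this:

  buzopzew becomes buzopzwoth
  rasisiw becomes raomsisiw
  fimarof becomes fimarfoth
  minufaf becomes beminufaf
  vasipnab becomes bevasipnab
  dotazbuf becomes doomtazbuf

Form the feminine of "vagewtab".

bevagewtab

"vagewtab" has last vowel 'a'. The stems whose last vowel is 'a' (minufaf → beminufaf, vasipnab → bevasipnab) add the prefix be-.
The other patterns: stems whose last vowel is 'e' or 'o' delete the last vowel and add -oth; stems whose last vowel is 'i' or 'u' insert -om- after the first vowel.
So vagewtab → bevagewtab.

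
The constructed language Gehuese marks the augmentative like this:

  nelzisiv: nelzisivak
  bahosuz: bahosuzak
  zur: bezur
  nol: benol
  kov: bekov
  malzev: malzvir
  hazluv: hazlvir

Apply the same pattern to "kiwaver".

kiwaverak

"kiwaver" has 3 vowels. The stems with 3 vowels (nelzisiv → nelzisivak, bahosuz → bahosuzak) add -ak.
So kiwaver → kiwaverak.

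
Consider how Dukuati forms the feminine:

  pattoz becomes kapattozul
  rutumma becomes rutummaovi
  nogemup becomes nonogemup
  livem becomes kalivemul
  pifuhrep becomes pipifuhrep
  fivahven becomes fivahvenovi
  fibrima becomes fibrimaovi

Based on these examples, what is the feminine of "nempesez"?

kanempesezul

"nempesez" ends in -z. The one such stem in the data (pattoz → kapattozul) adds ka- … -ul around the stem, so the same rule applies.
The other patterns: stems ending in -a or -n add -ovi; stems ending in -p repeat the first consonant+vowel as a prefix.
So nempesez → kanempesezul.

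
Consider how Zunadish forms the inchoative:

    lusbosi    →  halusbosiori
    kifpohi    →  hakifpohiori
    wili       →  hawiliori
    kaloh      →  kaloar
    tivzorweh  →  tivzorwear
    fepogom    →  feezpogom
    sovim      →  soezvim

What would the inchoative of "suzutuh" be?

suzutuar

"suzutuh" ends in -h. The stems ending in -h (kaloh → kaloar, tivzorweh → tivzorwear) drop the final letter and add -ar.
The other patterns: stems ending in -i add ha- … -ori around the stem; stems ending in -m insert -ez- after the first vowel.
So suzutuh → suzutuar.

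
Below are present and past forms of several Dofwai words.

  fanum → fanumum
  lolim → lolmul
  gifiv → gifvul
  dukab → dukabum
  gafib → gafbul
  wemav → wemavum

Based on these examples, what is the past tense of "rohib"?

rohbul

gifiv and wemav both end in -v yet inflect differently (gifvul, wemavum), so the final letter is not what conditions the rule; the last vowel is.
"rohib" has last vowel 'i'. The stems whose last vowel is 'i' (gifiv → gifvul, gafib → gafbul, lolim → lolmul) delete the last vowel and add -ul.
The other pattern: stems whose last vowel is 'a' or 'u' add -um.
So rohib → rohbul.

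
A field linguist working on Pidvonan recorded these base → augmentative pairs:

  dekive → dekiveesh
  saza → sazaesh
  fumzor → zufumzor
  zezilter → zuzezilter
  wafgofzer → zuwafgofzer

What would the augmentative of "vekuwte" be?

dekive and zezilter both have last vowel 'e' yet inflect differently (dekiveesh, zuzezilter), so the last vowel is not what conditions the rule; whether the stem ends in a vowel or a consonant is.
"vekuwte" ends in a vowel. The stems ending in a vowel (dekive → dekiveesh, saza → sazaesh) add -esh.
The other pattern: stems ending in a consonant add the prefix zu-.
So vekuwte → vekuwteesh.

vekuwteesh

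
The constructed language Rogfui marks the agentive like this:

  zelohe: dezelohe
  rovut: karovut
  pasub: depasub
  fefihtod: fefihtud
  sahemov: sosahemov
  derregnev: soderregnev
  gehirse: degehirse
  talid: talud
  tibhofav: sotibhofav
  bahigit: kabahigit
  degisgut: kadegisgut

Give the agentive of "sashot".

"sashot" ends in -t. The stems ending in -t (degisgut → kadegisgut, rovut → karovut, bahigit → kabahigit) add the prefix ka-.
The other patterns: stems ending in -v add the prefix so-; stems ending in -d change the last vowel to 'u'; stems ending in -b or -e add the prefix de-.
So sashot → kasashot.

kasashot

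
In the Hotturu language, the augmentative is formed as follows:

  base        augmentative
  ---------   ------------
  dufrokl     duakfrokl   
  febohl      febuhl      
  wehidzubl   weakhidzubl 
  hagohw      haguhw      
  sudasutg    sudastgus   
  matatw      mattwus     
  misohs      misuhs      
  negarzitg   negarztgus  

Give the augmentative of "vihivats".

vihivtsus

hagohw and matatw both end in -w yet inflect differently (haguhw, mattwus), so the final letter is not what conditions the rule; the second-to-last letter is.
"vihivats" has second-to-last letter 't'. The stems whose second-to-last letter is 't' (matatw → mattwus, negarzitg → negarztgus, sudasutg → sudastgus) delete the last vowel and add -us.
The other patterns: stems whose second-to-last letter is 'h' change the last vowel to 'u'; stems whose second-to-last letter is 'b' or 'k' insert -ak- after the first vowel.
So vihivats → vihivtsus.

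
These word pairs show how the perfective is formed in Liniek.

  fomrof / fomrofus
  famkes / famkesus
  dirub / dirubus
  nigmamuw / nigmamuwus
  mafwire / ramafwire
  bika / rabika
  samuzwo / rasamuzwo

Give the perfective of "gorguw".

mafwire and famkes both have last vowel 'e' yet inflect differently (ramafwire, famkesus), so the last vowel is not what conditions the rule; whether the stem ends in a vowel or a consonant is.
"gorguw" ends in a consonant. The stems ending in a consonant (dirub → dirubus, famkes → famkesus, nigmamuw → nigmamuwus) add -us.
So gorguw → gorguwus.

gorguwus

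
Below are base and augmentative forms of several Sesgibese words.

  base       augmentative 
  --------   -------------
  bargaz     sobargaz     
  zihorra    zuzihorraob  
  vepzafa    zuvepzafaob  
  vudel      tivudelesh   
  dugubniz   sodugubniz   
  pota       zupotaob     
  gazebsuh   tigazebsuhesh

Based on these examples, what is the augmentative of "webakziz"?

sowebakziz

bargaz and vepzafa both have last vowel 'a' yet inflect differently (sobargaz, zuvepzafaob), so the last vowel is not what conditions the rule; the final letter is.
"webakziz" ends in -z. The stems ending in -z (bargaz → sobargaz, dugubniz → sodugubniz) add the prefix so-.
So webakziz → sowebakziz.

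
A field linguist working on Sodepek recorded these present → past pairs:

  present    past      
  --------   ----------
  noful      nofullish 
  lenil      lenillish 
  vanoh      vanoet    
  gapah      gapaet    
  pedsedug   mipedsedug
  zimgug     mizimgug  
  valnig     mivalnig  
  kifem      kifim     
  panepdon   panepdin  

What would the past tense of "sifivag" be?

"sifivag" ends in -g. The stems ending in -g (pedsedug → mipedsedug, zimgug → mizimgug, valnig → mivalnig) add the prefix mi-.
The other patterns: stems ending in -l double the final consonant and add -ish; stems ending in -h drop the final letter and add -et; stems ending in -m or -n change the last vowel to 'i'.
So sifivag → misifivag.

misifivag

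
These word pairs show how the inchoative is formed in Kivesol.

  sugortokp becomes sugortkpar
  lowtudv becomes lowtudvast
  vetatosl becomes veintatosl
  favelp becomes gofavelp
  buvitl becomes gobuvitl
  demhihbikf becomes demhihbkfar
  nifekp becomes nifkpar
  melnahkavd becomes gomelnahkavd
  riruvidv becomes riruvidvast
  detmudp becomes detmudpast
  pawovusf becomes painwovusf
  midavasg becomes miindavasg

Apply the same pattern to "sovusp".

demhihbikf and pawovusf both end in -f yet inflect differently (demhihbkfar, painwovusf), so the final letter is not what conditions the rule; the second-to-last letter is.
"sovusp" has second-to-last letter 's'. The stems whose second-to-last letter is 's' (pawovusf → painwovusf, vetatosl → veintatosl, midavasg → miindavasg) insert -in- after the first vowel.
So sovusp → soinvusp.

soinvusp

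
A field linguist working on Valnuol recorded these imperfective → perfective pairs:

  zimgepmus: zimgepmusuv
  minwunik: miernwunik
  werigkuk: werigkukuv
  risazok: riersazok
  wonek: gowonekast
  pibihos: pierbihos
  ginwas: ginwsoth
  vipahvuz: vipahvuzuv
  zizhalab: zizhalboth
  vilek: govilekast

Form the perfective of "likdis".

pibihos and zimgepmus both end in -s yet inflect differently (pierbihos, zimgepmusuv), so the final letter is not what conditions the rule; the last vowel is.
"likdis" has last vowel 'i'. The one such stem in the data (minwunik → miernwunik) inserts -er- after the first vowel (as do risazok, pibihos), so the same rule applies.
The other patterns: stems whose last vowel is 'u' add -uv; stems whose last vowel is 'a' delete the last vowel and add -oth; stems whose last vowel is 'e' add go- … -ast around the stem.
So likdis → lierkdis.

lierkdis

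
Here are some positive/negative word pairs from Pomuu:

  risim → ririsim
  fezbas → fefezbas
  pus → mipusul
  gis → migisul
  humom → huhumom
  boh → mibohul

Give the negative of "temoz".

tetemoz

pus and fezbas both end in -s yet inflect differently (mipusul, fefezbas), so the final letter is not what conditions the rule; the number of vowels is.
"temoz" has 2 vowels. The stems with 2 vowels (humom → huhumom, risim → ririsim, fezbas → fefezbas) repeat the first consonant+vowel as a prefix.
The other pattern: stems with 1 vowel add mi- … -ul around the stem.
So temoz → tetemoz.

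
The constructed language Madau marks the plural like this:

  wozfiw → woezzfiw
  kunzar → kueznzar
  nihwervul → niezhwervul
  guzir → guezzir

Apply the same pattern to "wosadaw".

Every pair shown (wozfiw → woezzfiw, kunzar → kueznzar, nihwervul → niezhwervul, …) follows the same rule: insert -ez- after the first vowel.
So wosadaw → woezsadaw.

woezsadaw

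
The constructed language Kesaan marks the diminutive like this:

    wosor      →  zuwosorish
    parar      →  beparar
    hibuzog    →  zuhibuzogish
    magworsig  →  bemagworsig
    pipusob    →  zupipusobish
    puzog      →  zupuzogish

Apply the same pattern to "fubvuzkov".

puzog and magworsig both end in -g yet inflect differently (zupuzogish, bemagworsig), so the final letter is not what conditions the rule; the last vowel is.
"fubvuzkov" has last vowel 'o'. The stems whose last vowel is 'o' (pipusob → zupipusobish, puzog → zupuzogish, hibuzog → zuhibuzogish) add zu- … -ish around the stem.
So fubvuzkov → zufubvuzkovish.

zufubvuzkovish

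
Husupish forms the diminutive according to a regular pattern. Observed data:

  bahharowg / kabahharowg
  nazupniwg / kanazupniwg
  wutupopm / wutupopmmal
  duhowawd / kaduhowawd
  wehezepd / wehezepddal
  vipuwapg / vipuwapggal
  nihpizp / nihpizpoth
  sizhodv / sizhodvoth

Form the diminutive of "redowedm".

duhowawd and wehezepd both end in -d yet inflect differently (kaduhowawd, wehezepddal), so the final letter is not what conditions the rule; the second-to-last letter is.
"redowedm" has second-to-last letter 'd'. The one such stem in the data (sizhodv → sizhodvoth) adds -oth, so the same rule applies.
The other patterns: stems whose second-to-last letter is 'w' add the prefix ka-; stems whose second-to-last letter is 'p' double the final consonant and add -al.
So redowedm → redowedmoth.

redowedmoth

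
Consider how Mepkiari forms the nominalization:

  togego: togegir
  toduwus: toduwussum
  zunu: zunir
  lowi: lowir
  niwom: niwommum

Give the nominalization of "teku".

tekir

"teku" ends in a vowel. The stems ending in a vowel (zunu → zunir, togego → togegir, lowi → lowir) drop the final letter and add -ir.
So teku → tekir.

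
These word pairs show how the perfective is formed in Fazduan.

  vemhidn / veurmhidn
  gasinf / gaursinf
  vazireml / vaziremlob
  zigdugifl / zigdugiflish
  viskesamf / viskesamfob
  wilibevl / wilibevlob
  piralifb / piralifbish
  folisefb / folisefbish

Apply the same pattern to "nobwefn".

nobwefnish

vazireml and zigdugifl both end in -l yet inflect differently (vaziremlob, zigdugiflish), so the final letter is not what conditions the rule; the second-to-last letter is.
"nobwefn" has second-to-last letter 'f'. The stems whose second-to-last letter is 'f' (folisefb → folisefbish, piralifb → piralifbish, zigdugifl → zigdugiflish) add -ish.
The other patterns: stems whose second-to-last letter is 'm' or 'v' add -ob; stems whose second-to-last letter is 'd' or 'n' insert -ur- after the first vowel.
So nobwefn → nobwefnish.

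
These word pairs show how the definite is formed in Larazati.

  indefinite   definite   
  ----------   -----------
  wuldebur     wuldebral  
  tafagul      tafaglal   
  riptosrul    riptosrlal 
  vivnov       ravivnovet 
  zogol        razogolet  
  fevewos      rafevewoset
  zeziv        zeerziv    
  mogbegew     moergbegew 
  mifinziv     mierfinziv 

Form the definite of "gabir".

gaerbir

tafagul and zogol both end in -l yet inflect differently (tafaglal, razogolet), so the final letter is not what conditions the rule; the last vowel is.
"gabir" has last vowel 'i'. The stems whose last vowel is 'i' (zeziv → zeerziv, mifinziv → mierfinziv) insert -er- after the first vowel.
So gabir → gaerbir.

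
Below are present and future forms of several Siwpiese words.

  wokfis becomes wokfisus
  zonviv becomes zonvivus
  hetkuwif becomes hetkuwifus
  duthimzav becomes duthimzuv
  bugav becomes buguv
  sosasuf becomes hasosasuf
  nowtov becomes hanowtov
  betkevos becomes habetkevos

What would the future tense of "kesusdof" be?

hakesusdof

"kesusdof" has last vowel 'o'. The stems whose last vowel is 'o' (nowtov → hanowtov, betkevos → habetkevos) add the prefix ha-.
The other patterns: stems whose last vowel is 'i' add -us; stems whose last vowel is 'a' change the last vowel to 'u'.
So kesusdof → hakesusdof.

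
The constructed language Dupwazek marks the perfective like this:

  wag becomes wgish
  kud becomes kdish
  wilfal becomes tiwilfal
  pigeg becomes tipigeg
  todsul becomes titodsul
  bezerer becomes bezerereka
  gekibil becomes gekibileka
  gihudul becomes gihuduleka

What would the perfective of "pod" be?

wag and pigeg both end in -g yet inflect differently (wgish, tipigeg), so the final letter is not what conditions the rule; the number of vowels is.
"pod" has 1 vowel. The stems with 1 vowel (wag → wgish, kud → kdish) delete the last vowel and add -ish.
The other patterns: stems with 2 vowels add the prefix ti-; stems with 3 vowels add -eka.
So pod → pdish.

pdish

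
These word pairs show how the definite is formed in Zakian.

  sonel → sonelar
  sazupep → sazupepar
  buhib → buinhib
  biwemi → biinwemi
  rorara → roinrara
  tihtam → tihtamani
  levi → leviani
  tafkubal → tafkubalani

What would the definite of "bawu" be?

bainwu

"bawu" begins with b-. The stems beginning with b- (buhib → buinhib, biwemi → biinwemi) insert -in- after the first vowel.
The other patterns: stems beginning with s- add -ar; stems beginning with l- or t- add -ani.
So bawu → bainwu.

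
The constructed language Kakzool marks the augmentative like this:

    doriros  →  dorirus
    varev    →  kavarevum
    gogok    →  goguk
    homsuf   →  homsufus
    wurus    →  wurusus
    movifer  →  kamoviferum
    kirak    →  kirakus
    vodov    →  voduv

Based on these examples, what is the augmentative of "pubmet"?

"pubmet" has last vowel 'e'. The stems whose last vowel is 'e' (varev → kavarevum, movifer → kamoviferum) add ka- … -um around the stem.
So pubmet → kapubmetum.

kapubmetum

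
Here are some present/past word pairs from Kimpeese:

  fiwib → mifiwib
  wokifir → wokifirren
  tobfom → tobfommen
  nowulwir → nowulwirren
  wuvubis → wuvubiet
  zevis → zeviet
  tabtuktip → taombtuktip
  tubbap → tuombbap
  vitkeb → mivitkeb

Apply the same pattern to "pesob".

fiwib and zevis both have last vowel 'i' yet inflect differently (mifiwib, zeviet), so the last vowel is not what conditions the rule; the final letter is.
"pesob" ends in -b. The stems ending in -b (vitkeb → mivitkeb, fiwib → mifiwib) add the prefix mi-.
So pesob → mipesob.

mipesob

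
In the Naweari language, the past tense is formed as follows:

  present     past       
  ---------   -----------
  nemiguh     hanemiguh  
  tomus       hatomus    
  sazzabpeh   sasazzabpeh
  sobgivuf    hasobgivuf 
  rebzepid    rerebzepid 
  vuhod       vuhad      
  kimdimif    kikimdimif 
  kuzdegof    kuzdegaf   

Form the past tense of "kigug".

sobgivuf and kuzdegof both end in -f yet inflect differently (hasobgivuf, kuzdegaf), so the final letter is not what conditions the rule; the last vowel is.
"kigug" has last vowel 'u'. The stems whose last vowel is 'u' (sobgivuf → hasobgivuf, nemiguh → hanemiguh, tomus → hatomus) add the prefix ha-.
The other patterns: stems whose last vowel is 'o' change the last vowel to 'a'; stems whose last vowel is 'e' or 'i' repeat the first consonant+vowel as a prefix.
So kigug → hakigug.

hakigug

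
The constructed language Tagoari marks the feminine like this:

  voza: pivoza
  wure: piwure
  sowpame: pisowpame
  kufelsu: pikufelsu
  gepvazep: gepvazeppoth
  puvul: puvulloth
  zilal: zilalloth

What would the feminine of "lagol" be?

lagolloth

wure and gepvazep both have last vowel 'e' yet inflect differently (piwure, gepvazeppoth), so the last vowel is not what conditions the rule; whether the stem ends in a vowel or a consonant is.
"lagol" ends in a consonant. The stems ending in a consonant (gepvazep → gepvazeppoth, puvul → puvulloth, zilal → zilalloth) double the final consonant and add -oth.
So lagol → lagolloth.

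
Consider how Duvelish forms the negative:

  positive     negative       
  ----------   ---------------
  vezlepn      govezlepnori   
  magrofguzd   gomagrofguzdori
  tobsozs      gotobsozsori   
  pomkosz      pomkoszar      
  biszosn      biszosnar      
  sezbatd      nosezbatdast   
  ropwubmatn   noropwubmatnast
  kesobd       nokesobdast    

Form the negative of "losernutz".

nolosernutzast

vezlepn and biszosn both end in -n yet inflect differently (govezlepnori, biszosnar), so the final letter is not what conditions the rule; the second-to-last letter is.
"losernutz" has second-to-last letter 't'. The stems whose second-to-last letter is 't' (sezbatd → nosezbatdast, ropwubmatn → noropwubmatnast) add no- … -ast around the stem.
The other patterns: stems whose second-to-last letter is 'p' or 'z' add go- … -ori around the stem; stems whose second-to-last letter is 's' add -ar.
So losernutz → nolosernutzast.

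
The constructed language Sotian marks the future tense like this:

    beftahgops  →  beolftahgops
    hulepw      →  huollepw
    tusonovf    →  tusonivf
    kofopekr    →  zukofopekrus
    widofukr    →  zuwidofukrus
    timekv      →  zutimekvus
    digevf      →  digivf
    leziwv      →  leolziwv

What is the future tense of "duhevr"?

timekv and leziwv both end in -v yet inflect differently (zutimekvus, leolziwv), so the final letter is not what conditions the rule; the second-to-last letter is.
"duhevr" has second-to-last letter 'v'. The stems whose second-to-last letter is 'v' (tusonovf → tusonivf, digevf → digivf) change the last vowel to 'i'.
The other patterns: stems whose second-to-last letter is 'k' add zu- … -us around the stem; stems whose second-to-last letter is 'p' or 'w' insert -ol- after the first vowel.
So duhevr → duhivr.

duhivr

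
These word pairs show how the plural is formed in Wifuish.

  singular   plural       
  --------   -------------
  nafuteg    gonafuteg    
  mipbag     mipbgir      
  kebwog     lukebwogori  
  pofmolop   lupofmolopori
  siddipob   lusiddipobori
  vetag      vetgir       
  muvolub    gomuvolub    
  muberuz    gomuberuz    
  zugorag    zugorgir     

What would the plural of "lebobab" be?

vetag and kebwog both end in -g yet inflect differently (vetgir, lukebwogori), so the final letter is not what conditions the rule; the last vowel is.
"lebobab" has last vowel 'a'. The stems whose last vowel is 'a' (vetag → vetgir, zugorag → zugorgir, mipbag → mipbgir) delete the last vowel and add -ir.
So lebobab → lebobbir.

lebobbir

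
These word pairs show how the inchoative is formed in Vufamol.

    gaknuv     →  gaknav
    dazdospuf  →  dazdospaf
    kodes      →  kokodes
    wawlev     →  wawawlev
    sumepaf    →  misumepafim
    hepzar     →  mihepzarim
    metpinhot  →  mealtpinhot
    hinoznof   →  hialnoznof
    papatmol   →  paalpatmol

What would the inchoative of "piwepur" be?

piwepar

gaknuv and wawlev both end in -v yet inflect differently (gaknav, wawawlev), so the final letter is not what conditions the rule; the last vowel is.
"piwepur" has last vowel 'u'. The stems whose last vowel is 'u' (gaknuv → gaknav, dazdospuf → dazdospaf) change the last vowel to 'a'.
The other patterns: stems whose last vowel is 'e' repeat the first consonant+vowel as a prefix; stems whose last vowel is 'a' add mi- … -im around the stem; stems whose last vowel is 'o' insert -al- after the first vowel.
So piwepur → piwepar.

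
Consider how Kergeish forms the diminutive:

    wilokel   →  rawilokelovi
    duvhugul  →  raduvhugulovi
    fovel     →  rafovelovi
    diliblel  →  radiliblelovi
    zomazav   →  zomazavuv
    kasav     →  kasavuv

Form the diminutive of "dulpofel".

radulpofelovi

"dulpofel" ends in -l. The stems ending in -l (wilokel → rawilokelovi, duvhugul → raduvhugulovi, fovel → rafovelovi) add ra- … -ovi around the stem.
The other pattern: stems ending in -v add -uv.
So dulpofel → radulpofelovi.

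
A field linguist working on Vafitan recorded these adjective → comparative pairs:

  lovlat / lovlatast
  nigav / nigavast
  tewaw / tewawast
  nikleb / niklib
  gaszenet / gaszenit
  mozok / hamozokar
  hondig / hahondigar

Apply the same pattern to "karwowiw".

"karwowiw" has last vowel 'i'. The one such stem in the data (hondig → hahondigar) adds ha- … -ar around the stem, so the same rule applies.
The other patterns: stems whose last vowel is 'a' add -ast; stems whose last vowel is 'e' change the last vowel to 'i'.
So karwowiw → hakarwowiwar.

hakarwowiwar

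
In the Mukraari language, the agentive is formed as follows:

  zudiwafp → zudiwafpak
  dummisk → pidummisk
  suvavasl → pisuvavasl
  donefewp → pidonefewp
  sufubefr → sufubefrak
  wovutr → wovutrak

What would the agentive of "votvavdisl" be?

zudiwafp and donefewp both end in -p yet inflect differently (zudiwafpak, pidonefewp), so the final letter is not what conditions the rule; the second-to-last letter is.
"votvavdisl" has second-to-last letter 's'. The stems whose second-to-last letter is 's' (suvavasl → pisuvavasl, dummisk → pidummisk) add the prefix pi-.
The other pattern: stems whose second-to-last letter is 'f' or 't' add -ak.
So votvavdisl → pivotvavdisl.

pivotvavdisl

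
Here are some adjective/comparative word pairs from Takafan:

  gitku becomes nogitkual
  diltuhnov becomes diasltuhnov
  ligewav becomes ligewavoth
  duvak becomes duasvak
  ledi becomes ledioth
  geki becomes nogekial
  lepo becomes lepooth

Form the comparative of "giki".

nogikial

geki and ledi both end in -i yet inflect differently (nogekial, ledioth), so the final letter is not what conditions the rule; the first letter is.
"giki" begins with g-. The stems beginning with g- (gitku → nogitkual, geki → nogekial) add no- … -al around the stem.
The other patterns: stems beginning with l- add -oth; stems beginning with d- insert -as- after the first vowel.
So giki → nogikial.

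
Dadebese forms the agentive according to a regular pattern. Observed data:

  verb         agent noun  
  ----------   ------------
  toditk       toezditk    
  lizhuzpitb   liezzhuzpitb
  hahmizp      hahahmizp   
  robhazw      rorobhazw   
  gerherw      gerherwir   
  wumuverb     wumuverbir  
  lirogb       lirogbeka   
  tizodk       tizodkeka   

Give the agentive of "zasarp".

"zasarp" has second-to-last letter 'r'. The stems whose second-to-last letter is 'r' (gerherw → gerherwir, wumuverb → wumuverbir) add -ir.
The other patterns: stems whose second-to-last letter is 't' insert -ez- after the first vowel; stems whose second-to-last letter is 'z' repeat the first consonant+vowel as a prefix; stems whose second-to-last letter is 'd' or 'g' add -eka.
So zasarp → zasarpir.

zasarpir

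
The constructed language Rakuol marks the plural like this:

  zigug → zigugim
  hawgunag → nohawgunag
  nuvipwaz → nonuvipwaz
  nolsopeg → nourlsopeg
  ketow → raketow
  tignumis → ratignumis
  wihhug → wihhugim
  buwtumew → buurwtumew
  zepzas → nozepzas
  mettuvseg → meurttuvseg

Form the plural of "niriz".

raniriz

buwtumew and ketow both end in -w yet inflect differently (buurwtumew, raketow), so the final letter is not what conditions the rule; the last vowel is.
"niriz" has last vowel 'i'. The one such stem in the data (tignumis → ratignumis) adds the prefix ra-, so the same rule applies.
So niriz → raniriz.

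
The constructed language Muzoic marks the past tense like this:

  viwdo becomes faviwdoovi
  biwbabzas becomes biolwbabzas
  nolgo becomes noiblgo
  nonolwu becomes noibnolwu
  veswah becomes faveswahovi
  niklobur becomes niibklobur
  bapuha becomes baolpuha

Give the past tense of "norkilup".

viwdo and nolgo both end in -o yet inflect differently (faviwdoovi, noiblgo), so the final letter is not what conditions the rule; the first letter is.
"norkilup" begins with n-. The stems beginning with n- (niklobur → niibklobur, nonolwu → noibnolwu, nolgo → noiblgo) insert -ib- after the first vowel.
The other patterns: stems beginning with v- add fa- … -ovi around the stem; stems beginning with b- insert -ol- after the first vowel.
So norkilup → noibrkilup.

noibrkilup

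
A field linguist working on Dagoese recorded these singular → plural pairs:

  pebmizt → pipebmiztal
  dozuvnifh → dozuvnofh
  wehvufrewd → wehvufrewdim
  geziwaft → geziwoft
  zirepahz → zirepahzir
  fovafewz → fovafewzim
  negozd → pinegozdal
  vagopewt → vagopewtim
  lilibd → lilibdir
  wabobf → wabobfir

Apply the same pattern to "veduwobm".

veduwobmir

"veduwobm" has second-to-last letter 'b'. The stems whose second-to-last letter is 'b' (lilibd → lilibdir, wabobf → wabobfir) add -ir.
So veduwobm → veduwobmir.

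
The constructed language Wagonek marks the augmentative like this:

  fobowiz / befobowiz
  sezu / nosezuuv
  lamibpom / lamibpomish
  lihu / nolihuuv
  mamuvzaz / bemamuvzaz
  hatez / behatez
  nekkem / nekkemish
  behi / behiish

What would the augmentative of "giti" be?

fobowiz and behi both have last vowel 'i' yet inflect differently (befobowiz, behiish), so the last vowel is not what conditions the rule; the final letter is.
"giti" ends in -i. The one such stem in the data (behi → behiish) adds -ish, so the same rule applies.
So giti → gitiish.

gitiish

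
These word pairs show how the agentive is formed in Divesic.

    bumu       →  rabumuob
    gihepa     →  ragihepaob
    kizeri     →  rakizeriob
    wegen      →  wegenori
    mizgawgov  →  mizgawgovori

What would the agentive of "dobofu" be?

"dobofu" ends in a vowel. The stems ending in a vowel (bumu → rabumuob, gihepa → ragihepaob, kizeri → rakizeriob) add ra- … -ob around the stem.
So dobofu → radobofuob.

radobofuob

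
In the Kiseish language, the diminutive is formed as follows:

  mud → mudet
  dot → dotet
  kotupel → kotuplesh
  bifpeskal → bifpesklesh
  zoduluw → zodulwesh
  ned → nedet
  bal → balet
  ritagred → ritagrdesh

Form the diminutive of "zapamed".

bal and kotupel both end in -l yet inflect differently (balet, kotuplesh), so the final letter is not what conditions the rule; the number of vowels is.
"zapamed" has 3 vowels. The stems with 3 vowels (zoduluw → zodulwesh, kotupel → kotuplesh, bifpeskal → bifpesklesh) delete the last vowel and add -esh.
The other pattern: stems with 1 vowel add -et.
So zapamed → zapamdesh.

zapamdesh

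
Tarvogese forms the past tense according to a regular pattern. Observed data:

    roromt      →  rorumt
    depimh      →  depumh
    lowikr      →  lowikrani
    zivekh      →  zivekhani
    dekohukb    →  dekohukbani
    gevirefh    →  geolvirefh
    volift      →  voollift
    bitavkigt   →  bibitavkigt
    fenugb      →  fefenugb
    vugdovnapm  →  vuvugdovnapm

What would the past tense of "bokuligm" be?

depimh and zivekh both end in -h yet inflect differently (depumh, zivekhani), so the final letter is not what conditions the rule; the second-to-last letter is.
"bokuligm" has second-to-last letter 'g'. The stems whose second-to-last letter is 'g' (bitavkigt → bibitavkigt, fenugb → fefenugb) repeat the first consonant+vowel as a prefix.
The other patterns: stems whose second-to-last letter is 'm' change the last vowel to 'u'; stems whose second-to-last letter is 'k' add -ani; stems whose second-to-last letter is 'f' insert -ol- after the first vowel.
So bokuligm → bobokuligm.

bobokuligm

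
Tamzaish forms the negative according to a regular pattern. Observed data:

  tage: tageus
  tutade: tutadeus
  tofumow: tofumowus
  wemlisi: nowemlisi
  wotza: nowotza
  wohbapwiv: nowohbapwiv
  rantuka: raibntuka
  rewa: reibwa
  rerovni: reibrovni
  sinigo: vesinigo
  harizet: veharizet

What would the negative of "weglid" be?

noweglid

wotza and rantuka both end in -a yet inflect differently (nowotza, raibntuka), so the final letter is not what conditions the rule; the first letter is.
"weglid" begins with w-. The stems beginning with w- (wemlisi → nowemlisi, wotza → nowotza, wohbapwiv → nowohbapwiv) add the prefix no-.
The other patterns: stems beginning with t- add -us; stems beginning with r- insert -ib- after the first vowel; stems beginning with h- or s- add the prefix ve-.
So weglid → noweglid.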